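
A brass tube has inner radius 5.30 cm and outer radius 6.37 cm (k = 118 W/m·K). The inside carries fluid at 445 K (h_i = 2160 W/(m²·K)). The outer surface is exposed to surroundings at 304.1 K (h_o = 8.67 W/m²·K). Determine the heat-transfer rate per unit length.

Series thermal resistances, inner to outer:
  R'_conv,in = 1/(2πr h) = 1/(2π·0.0530·2160) = 0.001390 m·K/W
  R'_brass = ln(0.0637/0.0530)/(2πk) = 0.1839/(2π·118) = 2.480×10^-4 m·K/W
  R'_conv,out = 1/(2πr h) = 1/(2π·0.0637·8.67) = 0.2882 m·K/W
ΣR = 0.001390 + 2.480×10^-4 + 0.2882 = 0.2898 m·K/W
Q' = ΔT/ΣR = (445 K − 304.1 K)/0.2898 = 486 W/m

Q' = 486 W/m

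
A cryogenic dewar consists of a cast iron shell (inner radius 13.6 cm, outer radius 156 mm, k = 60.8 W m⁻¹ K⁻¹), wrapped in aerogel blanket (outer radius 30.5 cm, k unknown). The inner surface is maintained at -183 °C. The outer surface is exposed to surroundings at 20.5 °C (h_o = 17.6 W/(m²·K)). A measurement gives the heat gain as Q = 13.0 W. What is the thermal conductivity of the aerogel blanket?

k = 0.0160 W/m·K

ΣR = ΔT/Q = |-183 − 20.5|/13.0 = 15.65 K/W
Known resistances:
  R_cast iron = (1/0.136 − 1/0.156)/(4πk) = 0.9427/(4π·60.8) = 0.001234 K/W
  R_conv,out = 1/(4πr²h) = 1/(4π·0.305²·17.6) = 0.04860 K/W
R_aerogel blanket = ΣR − ΣR_known = 15.65 − 0.04983 = 15.60 K/W
(1/r₁−1/r₂)/(4πk) = 15.60 ⇒ k = 3.132/(4π·15.60) = 0.0160 W/m·K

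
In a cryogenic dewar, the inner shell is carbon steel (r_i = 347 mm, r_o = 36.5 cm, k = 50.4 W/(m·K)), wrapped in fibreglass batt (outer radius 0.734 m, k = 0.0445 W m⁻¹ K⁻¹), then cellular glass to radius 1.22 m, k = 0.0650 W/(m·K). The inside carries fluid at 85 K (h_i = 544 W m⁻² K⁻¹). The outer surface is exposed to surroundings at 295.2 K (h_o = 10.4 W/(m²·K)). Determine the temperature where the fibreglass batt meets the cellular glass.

Resistance network (inner→outer):
  R_conv,in = 1/(4πr²h) = 1/(4π·0.347²·544) = 0.001215 K/W
  R_carbon steel = (1/0.347 − 1/0.365)/(4πk) = 0.1421/(4π·50.4) = 2.244×10^-4 K/W
  R_fibreglass batt = (1/0.365 − 1/0.734)/(4πk) = 1.377/(4π·0.0445) = 2.463 K/W
  R_cellular glass = (1/0.734 − 1/1.22)/(4πk) = 0.5427/(4π·0.0650) = 0.6644 K/W
  R_conv,out = 1/(4πr²h) = 1/(4π·1.22²·10.4) = 0.005141 K/W
ΣR = 0.001215 + 2.244×10^-4 + 2.463 + 0.6644 + 0.005141 = 3.134 K/W
Q = ΔT/ΣR = (85 K − 295.2 K)/3.134 = -67.07 W
From the inner boundary to the fibreglass batt/cellular glass interface, ΣR_partial = 2.464 K/W.
T_interface = T_in − Q·ΣR_partial = 85 K − (-67.07)(2.464) = 250.3 K

T = 250.3 K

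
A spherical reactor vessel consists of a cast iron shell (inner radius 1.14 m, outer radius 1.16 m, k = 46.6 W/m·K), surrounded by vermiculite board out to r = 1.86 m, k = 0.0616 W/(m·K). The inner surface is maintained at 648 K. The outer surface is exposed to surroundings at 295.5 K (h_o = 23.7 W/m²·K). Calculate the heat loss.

Series thermal resistances, inner to outer:
  R_cast iron = (1/1.14 − 1/1.16)/(4πk) = 0.01512/(4π·46.6) = 2.583×10^-5 K/W
  R_vermiculite board = (1/1.16 − 1/1.86)/(4πk) = 0.3244/(4π·0.0616) = 0.4191 K/W
  R_conv,out = 1/(4πr²h) = 1/(4π·1.86²·23.7) = 9.705×10^-4 K/W
ΣR = 2.583×10^-5 + 0.4191 + 9.705×10^-4 = 0.4201 K/W
Q = ΔT/ΣR = (648 K − 295.5 K)/0.4201 = 839 W

Q = 839 W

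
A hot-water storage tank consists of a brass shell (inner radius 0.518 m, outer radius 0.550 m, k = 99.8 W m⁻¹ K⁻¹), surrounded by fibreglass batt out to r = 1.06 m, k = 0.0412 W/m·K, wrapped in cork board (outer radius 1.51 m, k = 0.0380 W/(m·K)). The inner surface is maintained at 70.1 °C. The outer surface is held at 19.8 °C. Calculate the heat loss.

Series thermal resistances, inner to outer:
  R_brass = (1/0.518 − 1/0.550)/(4πk) = 0.1123/(4π·99.8) = 8.956×10^-5 K/W
  R_fibreglass batt = (1/0.550 − 1/1.06)/(4πk) = 0.8748/(4π·0.0412) = 1.690 K/W
  R_cork board = (1/1.06 − 1/1.51)/(4πk) = 0.2811/(4π·0.0380) = 0.5888 K/W
ΣR = 8.956×10^-5 + 1.690 + 0.5888 = 2.279 K/W
Q = ΔT/ΣR = (70.1 °C − 19.8 °C)/2.279 = 22.1 W

Q = 22.1 W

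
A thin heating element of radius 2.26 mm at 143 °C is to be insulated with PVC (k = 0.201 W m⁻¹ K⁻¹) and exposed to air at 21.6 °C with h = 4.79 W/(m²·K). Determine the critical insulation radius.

r_cr = 4.20 cm

For a cylinder, r_cr = k_ins/h = 0.201/4.79 = 0.0420 m = 4.20 cm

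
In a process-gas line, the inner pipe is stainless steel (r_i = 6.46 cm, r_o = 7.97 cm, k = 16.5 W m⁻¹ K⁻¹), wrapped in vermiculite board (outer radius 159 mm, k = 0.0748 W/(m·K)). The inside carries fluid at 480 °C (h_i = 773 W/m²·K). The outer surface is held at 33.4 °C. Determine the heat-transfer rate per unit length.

Treat each layer as a resistance in series:
  R'_conv,in = 1/(2πr h) = 1/(2π·0.0646·773) = 0.003187 m·K/W
  R'_stainless steel = ln(0.0797/0.0646)/(2πk) = 0.2101/(2π·16.5) = 0.002026 m·K/W
  R'_vermiculite board = ln(0.159/0.0797)/(2πk) = 0.6906/(2π·0.0748) = 1.469 m·K/W
ΣR = 0.003187 + 0.002026 + 1.469 = 1.474 m·K/W
Q' = ΔT/ΣR = (480 °C − 33.4 °C)/1.474 = 303 W/m

Q' = 303 W/m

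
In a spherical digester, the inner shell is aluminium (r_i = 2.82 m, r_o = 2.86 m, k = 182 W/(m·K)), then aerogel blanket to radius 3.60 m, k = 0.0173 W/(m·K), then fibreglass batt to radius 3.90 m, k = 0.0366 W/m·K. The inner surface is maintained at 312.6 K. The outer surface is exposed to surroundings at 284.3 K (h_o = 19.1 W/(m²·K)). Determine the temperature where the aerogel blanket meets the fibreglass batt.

T = 287.8 K

Treat each layer as a resistance in series:
  R_aluminium = (1/2.82 − 1/2.86)/(4πk) = 0.004960/(4π·182) = 2.169×10^-6 K/W
  R_aerogel blanket = (1/2.86 − 1/3.60)/(4πk) = 0.07187/(4π·0.0173) = 0.3306 K/W
  R_fibreglass batt = (1/3.60 − 1/3.90)/(4πk) = 0.02137/(4π·0.0366) = 0.04646 K/W
  R_conv,out = 1/(4πr²h) = 1/(4π·3.90²·19.1) = 2.739×10^-4 K/W
ΣR = 2.169×10^-6 + 0.3306 + 0.04646 + 2.739×10^-4 = 0.3773 K/W
Q = ΔT/ΣR = (312.6 K − 284.3 K)/0.3773 = 75.01 W
From the inner boundary to the aerogel blanket/fibreglass batt interface, ΣR_partial = 0.3306 K/W.
T_interface = T_in − Q·ΣR_partial = 312.6 K − (75.01)(0.3306) = 287.8 K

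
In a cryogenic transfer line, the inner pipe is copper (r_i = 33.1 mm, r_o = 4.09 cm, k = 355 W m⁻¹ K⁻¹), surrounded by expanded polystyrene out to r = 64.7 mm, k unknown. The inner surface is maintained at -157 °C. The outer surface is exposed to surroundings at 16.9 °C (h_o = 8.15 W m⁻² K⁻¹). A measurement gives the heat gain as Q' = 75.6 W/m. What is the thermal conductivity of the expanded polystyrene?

k = 0.0365 W/m·K

ΣR = ΔT/Q' = |-157 − 16.9|/75.6 = 2.300 m·K/W
Known resistances:
  R'_copper = ln(0.0409/0.0331)/(2πk) = 0.2116/(2π·355) = 9.486×10^-5 m·K/W
  R'_conv,out = 1/(2πr h) = 1/(2π·0.0647·8.15) = 0.3018 m·K/W
R_expanded polystyrene = ΣR − ΣR_known = 2.300 − 0.3019 = 1.998 m·K/W
ln(r₂/r₁)/(2πk) = 1.998 ⇒ k = 0.4586/(2π·1.998) = 0.0365 W/m·K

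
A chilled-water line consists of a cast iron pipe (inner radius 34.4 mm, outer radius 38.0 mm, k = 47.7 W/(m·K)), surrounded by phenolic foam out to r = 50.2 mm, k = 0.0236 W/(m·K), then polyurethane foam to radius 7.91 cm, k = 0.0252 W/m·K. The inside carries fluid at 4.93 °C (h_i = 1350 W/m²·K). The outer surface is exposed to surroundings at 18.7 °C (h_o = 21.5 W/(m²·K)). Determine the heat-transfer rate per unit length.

Treat each layer as a resistance in series:
  R'_conv,in = 1/(2πr h) = 1/(2π·0.0344·1350) = 0.003427 m·K/W
  R'_cast iron = ln(0.0380/0.0344)/(2πk) = 0.09953/(2π·47.7) = 3.321×10^-4 m·K/W
  R'_phenolic foam = ln(0.0502/0.0380)/(2πk) = 0.2784/(2π·0.0236) = 1.878 m·K/W
  R'_polyurethane foam = ln(0.0791/0.0502)/(2πk) = 0.4547/(2π·0.0252) = 2.872 m·K/W
  R'_conv,out = 1/(2πr h) = 1/(2π·0.0791·21.5) = 0.09358 m·K/W
ΣR = 0.003427 + 3.321×10^-4 + 1.878 + 2.872 + 0.09358 = 4.847 m·K/W
Q' = ΔT/ΣR = (4.93 °C − 18.7 °C)/4.847 = -2.84 W/m
(Negative Q' ⇒ heat flows inward; heat gain = 2.84 W/m.)

Q' = 2.84 W/m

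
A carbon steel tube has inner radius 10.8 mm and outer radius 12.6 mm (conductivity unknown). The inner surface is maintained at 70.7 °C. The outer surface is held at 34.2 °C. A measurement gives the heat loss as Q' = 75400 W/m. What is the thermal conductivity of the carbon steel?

ΣR = ΔT/Q' = |70.7 − 34.2|/75400 = 4.841×10^-4 m·K/W
ln(r₂/r₁)/(2πk) = 4.841×10^-4 ⇒ k = 0.1542/(2π·4.841×10^-4) = 50.7 W/m·K

k = 50.7 W/m·K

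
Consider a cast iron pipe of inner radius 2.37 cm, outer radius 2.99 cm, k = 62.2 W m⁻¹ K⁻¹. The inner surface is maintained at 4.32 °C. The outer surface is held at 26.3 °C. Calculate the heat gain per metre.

Q' = 2πk·ΔT/ln(r₂/r₁) = 2π × 62.2 × 21.98 / ln(0.0299/0.0237) = 37000 W/m

Q' = 37000 W/m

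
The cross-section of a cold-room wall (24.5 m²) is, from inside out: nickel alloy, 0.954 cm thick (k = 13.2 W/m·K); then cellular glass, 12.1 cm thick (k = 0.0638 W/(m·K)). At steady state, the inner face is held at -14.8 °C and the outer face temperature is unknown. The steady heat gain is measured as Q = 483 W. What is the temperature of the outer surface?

T_out = 22.6 °C

Sum the resistances:
  R_nickel alloy = L/(kA) = 0.00954/(13.2·24.5) = 2.950×10^-5 K/W
  R_cellular glass = L/(kA) = 0.121/(0.0638·24.5) = 0.07741 K/W
ΣR = 0.07744 K/W
ΔT = Q·ΣR = 483 × 0.07744 = 37.40 K
Heat flows inward, so T_out = T_in + ΔT = -14.8 + 37.40 = 22.6 °C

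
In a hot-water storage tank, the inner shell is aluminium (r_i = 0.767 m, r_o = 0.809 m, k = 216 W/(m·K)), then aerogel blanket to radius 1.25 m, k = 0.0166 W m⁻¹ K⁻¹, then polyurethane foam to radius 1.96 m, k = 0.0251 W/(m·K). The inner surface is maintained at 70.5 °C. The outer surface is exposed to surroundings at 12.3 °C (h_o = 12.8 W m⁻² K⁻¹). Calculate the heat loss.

Resistance network (inner→outer):
  R_aluminium = (1/0.767 − 1/0.809)/(4πk) = 0.06769/(4π·216) = 2.494×10^-5 K/W
  R_aerogel blanket = (1/0.809 − 1/1.25)/(4πk) = 0.4361/(4π·0.0166) = 2.091 K/W
  R_polyurethane foam = (1/1.25 − 1/1.96)/(4πk) = 0.2898/(4π·0.0251) = 0.9188 K/W
  R_conv,out = 1/(4πr²h) = 1/(4π·1.96²·12.8) = 0.001618 K/W
ΣR = 2.494×10^-5 + 2.091 + 0.9188 + 0.001618 = 3.011 K/W
Q = ΔT/ΣR = (70.5 °C − 12.3 °C)/3.011 = 19.3 W

Q = 19.3 W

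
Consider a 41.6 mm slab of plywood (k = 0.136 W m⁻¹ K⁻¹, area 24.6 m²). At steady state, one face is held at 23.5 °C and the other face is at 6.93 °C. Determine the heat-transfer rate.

Q = kA·ΔT/L = 0.136 × 24.6 × |23.5 °C − 6.93 °C| / 0.0416 = 1330 W

Q = 1330 W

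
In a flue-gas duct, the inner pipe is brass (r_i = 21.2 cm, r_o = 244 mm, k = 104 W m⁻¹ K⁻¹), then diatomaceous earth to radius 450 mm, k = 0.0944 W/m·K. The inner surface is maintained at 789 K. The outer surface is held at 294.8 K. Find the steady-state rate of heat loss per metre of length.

Treat each layer as a resistance in series:
  R'_brass = ln(0.244/0.212)/(2πk) = 0.1406/(2π·104) = 2.151×10^-4 m·K/W
  R'_diatomaceous earth = ln(0.450/0.244)/(2πk) = 0.6121/(2π·0.0944) = 1.032 m·K/W
ΣR = 2.151×10^-4 + 1.032 = 1.032 m·K/W
Q' = ΔT/ΣR = (789 K − 294.8 K)/1.032 = 479 W/m

Q' = 479 W/m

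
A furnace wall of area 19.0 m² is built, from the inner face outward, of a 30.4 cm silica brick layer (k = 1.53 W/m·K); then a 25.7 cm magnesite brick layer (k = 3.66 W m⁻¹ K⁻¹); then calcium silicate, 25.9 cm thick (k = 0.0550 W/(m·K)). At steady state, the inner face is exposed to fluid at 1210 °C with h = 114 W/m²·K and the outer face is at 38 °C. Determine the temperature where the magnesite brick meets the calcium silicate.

T = 1145 °C

Series thermal resistances, inner to outer:
  R_conv,in = 1/(hA) = 1/(114·19.0) = 4.617×10^-4 K/W
  R_silica brick = L/(kA) = 0.304/(1.53·19.0) = 0.01046 K/W
  R_magnesite brick = L/(kA) = 0.257/(3.66·19.0) = 0.003696 K/W
  R_calcium silicate = L/(kA) = 0.259/(0.0550·19.0) = 0.2478 K/W
ΣR = 4.617×10^-4 + 0.01046 + 0.003696 + 0.2478 = 0.2624 K/W
Q = ΔT/ΣR = (1210 °C − 38 °C)/0.2624 = 4466 W
From the inner boundary to the magnesite brick/calcium silicate interface, ΣR_partial = 0.01462 K/W.
T_interface = T_in − Q·ΣR_partial = 1210 °C − (4466)(0.01462) = 1145 °C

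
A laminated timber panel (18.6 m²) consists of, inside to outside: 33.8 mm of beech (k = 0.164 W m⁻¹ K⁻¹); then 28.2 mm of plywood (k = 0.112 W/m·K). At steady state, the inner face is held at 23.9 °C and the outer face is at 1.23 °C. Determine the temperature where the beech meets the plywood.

T = 13.7 °C

Series thermal resistances, inner to outer:
  R_beech = L/(kA) = 0.0338/(0.164·18.6) = 0.01108 K/W
  R_plywood = L/(kA) = 0.0282/(0.112·18.6) = 0.01354 K/W
ΣR = 0.01108 + 0.01354 = 0.02462 K/W
Q = ΔT/ΣR = (23.9 °C − 1.23 °C)/0.02462 = 920.8 W
From the inner boundary to the beech/plywood interface, ΣR_partial = 0.01108 K/W.
T_interface = T_in − Q·ΣR_partial = 23.9 °C − (920.8)(0.01108) = 13.7 °C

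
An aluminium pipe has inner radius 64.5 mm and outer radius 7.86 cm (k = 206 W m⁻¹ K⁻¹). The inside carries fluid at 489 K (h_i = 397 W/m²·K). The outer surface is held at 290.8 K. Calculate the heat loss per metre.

Resistance network (inner→outer):
  R'_conv,in = 1/(2πr h) = 1/(2π·0.0645·397) = 0.006215 m·K/W
  R'_aluminium = ln(0.0786/0.0645)/(2πk) = 0.1977/(2π·206) = 1.527×10^-4 m·K/W
ΣR = 0.006215 + 1.527×10^-4 = 0.006368 m·K/W
Q' = ΔT/ΣR = (489 K − 290.8 K)/0.006368 = 31100 W/m

Q' = 31100 W/m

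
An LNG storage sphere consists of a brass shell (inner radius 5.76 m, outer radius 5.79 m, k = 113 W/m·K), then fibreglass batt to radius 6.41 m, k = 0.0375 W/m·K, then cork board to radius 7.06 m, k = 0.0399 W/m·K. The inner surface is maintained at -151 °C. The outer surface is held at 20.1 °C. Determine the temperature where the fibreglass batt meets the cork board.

T = -56.4 °C

Treat each layer as a resistance in series:
  R_brass = (1/5.76 − 1/5.79)/(4πk) = 8.995×10^-4/(4π·113) = 6.335×10^-7 K/W
  R_fibreglass batt = (1/5.79 − 1/6.41)/(4πk) = 0.01671/(4π·0.0375) = 0.03545 K/W
  R_cork board = (1/6.41 − 1/7.06)/(4πk) = 0.01436/(4π·0.0399) = 0.02865 K/W
ΣR = 6.335×10^-7 + 0.03545 + 0.02865 = 0.06410 K/W
Q = ΔT/ΣR = (-151 °C − 20.1 °C)/0.06410 = -2669 W
From the inner boundary to the fibreglass batt/cork board interface, ΣR_partial = 0.03545 K/W.
T_interface = T_in − Q·ΣR_partial = -151 °C − (-2669)(0.03545) = -56.4 °C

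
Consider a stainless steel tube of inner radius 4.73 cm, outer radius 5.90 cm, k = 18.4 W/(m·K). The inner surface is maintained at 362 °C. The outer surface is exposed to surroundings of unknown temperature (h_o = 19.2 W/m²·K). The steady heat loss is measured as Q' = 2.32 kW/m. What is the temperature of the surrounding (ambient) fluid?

Sum the resistances:
  R'_stainless steel = ln(0.0590/0.0473)/(2πk) = 0.2210/(2π·18.4) = 0.001912 m·K/W
  R'_conv,out = 1/(2πr h) = 1/(2π·0.0590·19.2) = 0.1405 m·K/W
ΣR = 0.1424 m·K/W
ΔT = Q'·ΣR = 2320 × 0.1424 = 330.4 K
Heat flows outward, so T_out = T_in − ΔT = 362 − 330.4 = 31.6 °C

T_out = 31.6 °C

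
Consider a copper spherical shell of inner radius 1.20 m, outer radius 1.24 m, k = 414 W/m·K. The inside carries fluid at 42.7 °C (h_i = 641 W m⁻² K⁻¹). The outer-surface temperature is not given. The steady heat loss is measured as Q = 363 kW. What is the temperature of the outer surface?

Sum the resistances:
  R_conv,in = 1/(4πr²h) = 1/(4π·1.20²·641) = 8.621×10^-5 K/W
  R_copper = (1/1.20 − 1/1.24)/(4πk) = 0.02688/(4π·414) = 5.167×10^-6 K/W
ΣR = 9.138×10^-5 K/W
ΔT = Q·ΣR = 3.63×10^5 × 9.138×10^-5 = 33.17 K
Heat flows outward, so T_out = T_in − ΔT = 42.7 − 33.17 = 9.53 °C

T_out = 9.53 °C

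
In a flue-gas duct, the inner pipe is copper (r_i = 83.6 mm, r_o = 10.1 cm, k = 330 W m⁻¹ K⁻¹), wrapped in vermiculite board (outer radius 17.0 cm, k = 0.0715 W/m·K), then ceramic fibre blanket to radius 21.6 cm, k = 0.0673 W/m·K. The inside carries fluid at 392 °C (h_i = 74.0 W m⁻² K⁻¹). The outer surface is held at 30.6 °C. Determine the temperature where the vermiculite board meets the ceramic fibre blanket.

Series thermal resistances, inner to outer:
  R'_conv,in = 1/(2πr h) = 1/(2π·0.0836·74.0) = 0.02573 m·K/W
  R'_copper = ln(0.101/0.0836)/(2πk) = 0.1891/(2π·330) = 9.119×10^-5 m·K/W
  R'_vermiculite board = ln(0.170/0.101)/(2πk) = 0.5207/(2π·0.0715) = 1.159 m·K/W
  R'_ceramic fibre blanket = ln(0.216/0.170)/(2πk) = 0.2395/(2π·0.0673) = 0.5663 m·K/W
ΣR = 0.02573 + 9.119×10^-5 + 1.159 + 0.5663 = 1.751 m·K/W
Q' = ΔT/ΣR = (392 °C − 30.6 °C)/1.751 = 206.4 W/m
From the inner boundary to the vermiculite board/ceramic fibre blanket interface, ΣR_partial = 1.185 m·K/W.
T_interface = T_in − Q'·ΣR_partial = 392 °C − (206.4)(1.185) = 147 °C

T = 147 °C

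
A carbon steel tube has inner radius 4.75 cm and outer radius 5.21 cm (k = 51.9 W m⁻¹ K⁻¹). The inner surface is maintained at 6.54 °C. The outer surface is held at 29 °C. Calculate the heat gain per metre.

Q' = 2πk·ΔT/ln(r₂/r₁) = 2π × 51.9 × 22.46 / ln(0.0521/0.0475) = 79200 W/m

Q' = 79.2 kW/m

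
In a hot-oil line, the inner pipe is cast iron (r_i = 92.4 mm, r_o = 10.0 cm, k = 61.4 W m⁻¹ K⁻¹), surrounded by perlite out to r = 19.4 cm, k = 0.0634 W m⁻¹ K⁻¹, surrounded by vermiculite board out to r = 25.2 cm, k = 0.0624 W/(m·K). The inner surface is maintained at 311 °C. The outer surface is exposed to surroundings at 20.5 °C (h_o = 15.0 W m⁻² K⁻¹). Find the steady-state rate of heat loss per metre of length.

Treat each layer as a resistance in series:
  R'_cast iron = ln(0.100/0.0924)/(2πk) = 0.07904/(2π·61.4) = 2.049×10^-4 m·K/W
  R'_perlite = ln(0.194/0.100)/(2πk) = 0.6627/(2π·0.0634) = 1.664 m·K/W
  R'_vermiculite board = ln(0.252/0.194)/(2πk) = 0.2616/(2π·0.0624) = 0.6672 m·K/W
  R'_conv,out = 1/(2πr h) = 1/(2π·0.252·15.0) = 0.04210 m·K/W
ΣR = 2.049×10^-4 + 1.664 + 0.6672 + 0.04210 = 2.374 m·K/W
Q' = ΔT/ΣR = (311 °C − 20.5 °C)/2.374 = 122 W/m

Q' = 122 W/m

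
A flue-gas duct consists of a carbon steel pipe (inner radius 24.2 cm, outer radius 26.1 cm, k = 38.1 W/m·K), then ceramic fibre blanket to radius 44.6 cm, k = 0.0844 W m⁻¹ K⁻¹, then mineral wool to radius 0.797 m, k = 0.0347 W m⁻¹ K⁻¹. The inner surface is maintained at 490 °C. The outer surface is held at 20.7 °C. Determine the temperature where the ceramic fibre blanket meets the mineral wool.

T = 361 °C

Resistance network (inner→outer):
  R'_carbon steel = ln(0.261/0.242)/(2πk) = 0.07558/(2π·38.1) = 3.157×10^-4 m·K/W
  R'_ceramic fibre blanket = ln(0.446/0.261)/(2πk) = 0.5358/(2π·0.0844) = 1.010 m·K/W
  R'_mineral wool = ln(0.797/0.446)/(2πk) = 0.5805/(2π·0.0347) = 2.663 m·K/W
ΣR = 3.157×10^-4 + 1.010 + 2.663 = 3.673 m·K/W
Q' = ΔT/ΣR = (490 °C − 20.7 °C)/3.673 = 127.8 W/m
From the inner boundary to the ceramic fibre blanket/mineral wool interface, ΣR_partial = 1.010 m·K/W.
T_interface = T_in − Q'·ΣR_partial = 490 °C − (127.8)(1.010) = 361 °C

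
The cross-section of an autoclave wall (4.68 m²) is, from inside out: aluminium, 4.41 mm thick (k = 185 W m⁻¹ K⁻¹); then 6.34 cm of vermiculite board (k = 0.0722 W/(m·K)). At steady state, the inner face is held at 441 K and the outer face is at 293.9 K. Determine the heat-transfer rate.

Resistance network (inner→outer):
  R_aluminium = L/(kA) = 0.00441/(185·4.68) = 5.094×10^-6 K/W
  R_vermiculite board = L/(kA) = 0.0634/(0.0722·4.68) = 0.1876 K/W
ΣR = 5.094×10^-6 + 0.1876 = 0.1876 K/W
Q = ΔT/ΣR = (441 K − 293.9 K)/0.1876 = 784 W

Q = 784 W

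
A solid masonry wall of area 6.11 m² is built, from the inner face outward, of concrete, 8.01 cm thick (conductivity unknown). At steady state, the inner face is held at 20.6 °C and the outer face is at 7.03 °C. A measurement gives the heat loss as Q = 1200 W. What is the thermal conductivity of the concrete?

k = 1.16 W/m·K

ΣR = ΔT/Q = |20.6 − 7.03|/1200 = 0.01131 K/W
L/(kA) = 0.01131 ⇒ k = 0.0801/(0.01131·6.11) = 1.16 W/m·K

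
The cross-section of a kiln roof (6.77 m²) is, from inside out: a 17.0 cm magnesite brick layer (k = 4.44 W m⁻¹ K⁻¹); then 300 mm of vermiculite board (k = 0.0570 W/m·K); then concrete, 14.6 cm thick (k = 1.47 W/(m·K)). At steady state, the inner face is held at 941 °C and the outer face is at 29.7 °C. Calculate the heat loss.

Treat each layer as a resistance in series:
  R_magnesite brick = L/(kA) = 0.170/(4.44·6.77) = 0.005656 K/W
  R_vermiculite board = L/(kA) = 0.300/(0.0570·6.77) = 0.7774 K/W
  R_concrete = L/(kA) = 0.146/(1.47·6.77) = 0.01467 K/W
ΣR = 0.005656 + 0.7774 + 0.01467 = 0.7977 K/W
Q = ΔT/ΣR = (941 °C − 29.7 °C)/0.7977 = 1140 W

Q = 1140 W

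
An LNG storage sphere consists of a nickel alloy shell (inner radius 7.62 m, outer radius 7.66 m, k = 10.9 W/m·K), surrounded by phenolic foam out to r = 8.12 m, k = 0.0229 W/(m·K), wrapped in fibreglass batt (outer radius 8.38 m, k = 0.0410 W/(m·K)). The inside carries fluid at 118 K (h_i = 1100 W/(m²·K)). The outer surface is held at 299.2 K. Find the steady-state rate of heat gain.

Q = 5470 W

Treat each layer as a resistance in series:
  R_conv,in = 1/(4πr²h) = 1/(4π·7.62²·1100) = 1.246×10^-6 K/W
  R_nickel alloy = (1/7.62 − 1/7.66)/(4πk) = 6.853×10^-4/(4π·10.9) = 5.003×10^-6 K/W
  R_phenolic foam = (1/7.66 − 1/8.12)/(4πk) = 0.007396/(4π·0.0229) = 0.02570 K/W
  R_fibreglass batt = (1/8.12 − 1/8.38)/(4πk) = 0.003821/(4π·0.0410) = 0.007416 K/W
ΣR = 1.246×10^-6 + 5.003×10^-6 + 0.02570 + 0.007416 = 0.03312 K/W
Q = ΔT/ΣR = (118 K − 299.2 K)/0.03312 = -5470 W
(Negative Q ⇒ heat flows inward; heat gain = 5470 W.)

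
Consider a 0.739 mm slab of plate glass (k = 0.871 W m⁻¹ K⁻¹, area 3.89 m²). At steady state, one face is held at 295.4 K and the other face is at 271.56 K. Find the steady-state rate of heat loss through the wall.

Q = 1.09×10^5 W

Q = kA·ΔT/L = 0.871 × 3.89 × |295.4 K − 271.56 K| / 7.39×10^-4 = 1.09×10^5 W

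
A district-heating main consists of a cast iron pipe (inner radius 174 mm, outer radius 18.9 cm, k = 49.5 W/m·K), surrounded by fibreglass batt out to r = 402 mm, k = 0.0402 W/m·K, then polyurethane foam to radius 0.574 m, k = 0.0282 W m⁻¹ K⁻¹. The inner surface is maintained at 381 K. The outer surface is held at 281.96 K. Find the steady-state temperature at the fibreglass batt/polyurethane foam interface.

Series thermal resistances, inner to outer:
  R'_cast iron = ln(0.189/0.174)/(2πk) = 0.08269/(2π·49.5) = 2.659×10^-4 m·K/W
  R'_fibreglass batt = ln(0.402/0.189)/(2πk) = 0.7547/(2π·0.0402) = 2.988 m·K/W
  R'_polyurethane foam = ln(0.574/0.402)/(2πk) = 0.3562/(2π·0.0282) = 2.010 m·K/W
ΣR = 2.659×10^-4 + 2.988 + 2.010 = 4.998 m·K/W
Q' = ΔT/ΣR = (381 K − 281.96 K)/4.998 = 19.82 W/m
From the inner boundary to the fibreglass batt/polyurethane foam interface, ΣR_partial = 2.988 m·K/W.
T_interface = T_in − Q'·ΣR_partial = 381 K − (19.82)(2.988) = 321.8 K

T = 321.8 K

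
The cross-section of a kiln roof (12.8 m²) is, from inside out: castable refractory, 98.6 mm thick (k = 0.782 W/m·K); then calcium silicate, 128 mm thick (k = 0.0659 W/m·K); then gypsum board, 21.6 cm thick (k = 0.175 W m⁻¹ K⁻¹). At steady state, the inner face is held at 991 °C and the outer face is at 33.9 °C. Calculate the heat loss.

Treat each layer as a resistance in series:
  R_castable refractory = L/(kA) = 0.0986/(0.782·12.8) = 0.009851 K/W
  R_calcium silicate = L/(kA) = 0.128/(0.0659·12.8) = 0.1517 K/W
  R_gypsum board = L/(kA) = 0.216/(0.175·12.8) = 0.09643 K/W
ΣR = 0.009851 + 0.1517 + 0.09643 = 0.2580 K/W
Q = ΔT/ΣR = (991 °C − 33.9 °C)/0.2580 = 3710 W

Q = 3710 W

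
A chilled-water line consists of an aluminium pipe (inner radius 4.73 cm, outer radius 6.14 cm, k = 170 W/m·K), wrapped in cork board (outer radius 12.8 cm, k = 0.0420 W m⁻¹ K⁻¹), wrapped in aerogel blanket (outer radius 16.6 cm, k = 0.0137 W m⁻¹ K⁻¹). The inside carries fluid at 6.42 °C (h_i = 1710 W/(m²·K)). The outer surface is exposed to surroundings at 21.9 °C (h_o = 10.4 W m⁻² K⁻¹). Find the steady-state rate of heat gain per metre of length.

Resistance network (inner→outer):
  R'_conv,in = 1/(2πr h) = 1/(2π·0.0473·1710) = 0.001968 m·K/W
  R'_aluminium = ln(0.0614/0.0473)/(2πk) = 0.2609/(2π·170) = 2.443×10^-4 m·K/W
  R'_cork board = ln(0.128/0.0614)/(2πk) = 0.7346/(2π·0.0420) = 2.784 m·K/W
  R'_aerogel blanket = ln(0.166/0.128)/(2πk) = 0.2600/(2π·0.0137) = 3.020 m·K/W
  R'_conv,out = 1/(2πr h) = 1/(2π·0.166·10.4) = 0.09219 m·K/W
ΣR = 0.001968 + 2.443×10^-4 + 2.784 + 3.020 + 0.09219 = 5.898 m·K/W
Q' = ΔT/ΣR = (6.42 °C − 21.9 °C)/5.898 = -2.62 W/m
(Negative Q' ⇒ heat flows inward; heat gain = 2.62 W/m.)

Q' = 2.62 W/m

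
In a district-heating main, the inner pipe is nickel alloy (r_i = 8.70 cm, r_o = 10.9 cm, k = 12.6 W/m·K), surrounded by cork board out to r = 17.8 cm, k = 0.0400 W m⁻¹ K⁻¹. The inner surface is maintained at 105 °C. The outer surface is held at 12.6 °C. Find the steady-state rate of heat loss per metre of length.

Q' = 47.3 W/m

Resistance network (inner→outer):
  R'_nickel alloy = ln(0.109/0.0870)/(2πk) = 0.2254/(2π·12.6) = 0.002848 m·K/W
  R'_cork board = ln(0.178/0.109)/(2πk) = 0.4904/(2π·0.0400) = 1.951 m·K/W
ΣR = 0.002848 + 1.951 = 1.954 m·K/W
Q' = ΔT/ΣR = (105 °C − 12.6 °C)/1.954 = 47.3 W/m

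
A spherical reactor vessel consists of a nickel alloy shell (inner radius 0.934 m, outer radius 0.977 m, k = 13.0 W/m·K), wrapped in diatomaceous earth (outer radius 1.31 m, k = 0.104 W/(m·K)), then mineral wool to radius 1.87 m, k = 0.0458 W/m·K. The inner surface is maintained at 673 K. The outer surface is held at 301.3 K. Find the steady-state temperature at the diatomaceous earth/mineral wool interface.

T = 549 K

Resistance network (inner→outer):
  R_nickel alloy = (1/0.934 − 1/0.977)/(4πk) = 0.04712/(4π·13.0) = 2.885×10^-4 K/W
  R_diatomaceous earth = (1/0.977 − 1/1.31)/(4πk) = 0.2602/(4π·0.104) = 0.1991 K/W
  R_mineral wool = (1/1.31 − 1/1.87)/(4πk) = 0.2286/(4π·0.0458) = 0.3972 K/W
ΣR = 2.885×10^-4 + 0.1991 + 0.3972 = 0.5966 K/W
Q = ΔT/ΣR = (673 K − 301.3 K)/0.5966 = 623.0 W
From the inner boundary to the diatomaceous earth/mineral wool interface, ΣR_partial = 0.1994 K/W.
T_interface = T_in − Q·ΣR_partial = 673 K − (623.0)(0.1994) = 549 K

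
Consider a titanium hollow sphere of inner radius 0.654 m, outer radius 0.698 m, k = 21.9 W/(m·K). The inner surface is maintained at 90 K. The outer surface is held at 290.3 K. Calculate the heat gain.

Q = 5.72×10^5 W

Q = 4πk·ΔT/(1/r₁ − 1/r₂) = 4π × 21.9 × 200.3 / (1/0.654 − 1/0.698) = 5.72×10^5 W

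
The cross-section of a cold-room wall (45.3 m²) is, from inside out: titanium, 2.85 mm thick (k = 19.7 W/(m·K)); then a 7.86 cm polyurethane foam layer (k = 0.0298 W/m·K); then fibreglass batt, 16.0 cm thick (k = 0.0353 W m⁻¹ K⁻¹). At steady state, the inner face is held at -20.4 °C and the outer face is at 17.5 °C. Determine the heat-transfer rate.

Treat each layer as a resistance in series:
  R_titanium = L/(kA) = 0.00285/(19.7·45.3) = 3.194×10^-6 K/W
  R_polyurethane foam = L/(kA) = 0.0786/(0.0298·45.3) = 0.05822 K/W
  R_fibreglass batt = L/(kA) = 0.160/(0.0353·45.3) = 0.1001 K/W
ΣR = 3.194×10^-6 + 0.05822 + 0.1001 = 0.1583 K/W
Q = ΔT/ΣR = (-20.4 °C − 17.5 °C)/0.1583 = -239 W
(Negative Q ⇒ heat flows inward; heat gain = 239 W.)

Q = 239 W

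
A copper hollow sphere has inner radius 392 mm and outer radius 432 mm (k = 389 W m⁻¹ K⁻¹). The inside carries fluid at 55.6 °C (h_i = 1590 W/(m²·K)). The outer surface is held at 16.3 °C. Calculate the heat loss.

Q = 105 kW

Series thermal resistances, inner to outer:
  R_conv,in = 1/(4πr²h) = 1/(4π·0.392²·1590) = 3.257×10^-4 K/W
  R_copper = (1/0.392 − 1/0.432)/(4πk) = 0.2362/(4π·389) = 4.832×10^-5 K/W
ΣR = 3.257×10^-4 + 4.832×10^-5 = 3.740×10^-4 K/W
Q = ΔT/ΣR = (55.6 °C − 16.3 °C)/3.740×10^-4 = 1.05×10^5 W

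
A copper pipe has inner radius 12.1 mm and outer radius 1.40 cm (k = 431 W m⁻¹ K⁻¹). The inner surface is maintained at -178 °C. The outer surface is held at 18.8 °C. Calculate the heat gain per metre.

Q' = 3.65×10^6 W/m

Q' = 2πk·ΔT/ln(r₂/r₁) = 2π × 431 × 196.8 / ln(0.0140/0.0121) = 3.65×10^6 W/m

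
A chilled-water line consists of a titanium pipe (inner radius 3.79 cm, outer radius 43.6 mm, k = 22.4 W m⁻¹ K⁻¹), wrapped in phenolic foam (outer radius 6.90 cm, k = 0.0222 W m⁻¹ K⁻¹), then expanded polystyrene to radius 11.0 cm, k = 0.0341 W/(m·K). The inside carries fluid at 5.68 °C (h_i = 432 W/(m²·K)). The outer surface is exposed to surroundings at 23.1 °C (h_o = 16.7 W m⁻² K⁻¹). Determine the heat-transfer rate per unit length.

Resistance network (inner→outer):
  R'_conv,in = 1/(2πr h) = 1/(2π·0.0379·432) = 0.009721 m·K/W
  R'_titanium = ln(0.0436/0.0379)/(2πk) = 0.1401/(2π·22.4) = 9.955×10^-4 m·K/W
  R'_phenolic foam = ln(0.0690/0.0436)/(2πk) = 0.4590/(2π·0.0222) = 3.291 m·K/W
  R'_expanded polystyrene = ln(0.110/0.0690)/(2πk) = 0.4664/(2π·0.0341) = 2.177 m·K/W
  R'_conv,out = 1/(2πr h) = 1/(2π·0.110·16.7) = 0.08664 m·K/W
ΣR = 0.009721 + 9.955×10^-4 + 3.291 + 2.177 + 0.08664 = 5.565 m·K/W
Q' = ΔT/ΣR = (5.68 °C − 23.1 °C)/5.565 = -3.13 W/m
(Negative Q' ⇒ heat flows inward; heat gain = 3.13 W/m.)

Q' = 3.13 W/m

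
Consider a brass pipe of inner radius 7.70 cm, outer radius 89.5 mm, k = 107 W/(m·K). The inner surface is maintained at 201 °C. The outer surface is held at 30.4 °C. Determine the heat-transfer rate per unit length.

Q' = 7.62×10^5 W/m

Q' = 2πk·ΔT/ln(r₂/r₁) = 2π × 107 × 170.6 / ln(0.0895/0.0770) = 7.62×10^5 W/m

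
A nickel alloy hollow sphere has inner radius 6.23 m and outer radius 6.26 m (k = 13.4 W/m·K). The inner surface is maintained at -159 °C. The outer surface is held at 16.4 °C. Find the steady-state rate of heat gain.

Q = 38400 kW

Q = 4πk·ΔT/(1/r₁ − 1/r₂) = 4π × 13.4 × 175.4 / (1/6.23 − 1/6.26) = 3.84×10^7 W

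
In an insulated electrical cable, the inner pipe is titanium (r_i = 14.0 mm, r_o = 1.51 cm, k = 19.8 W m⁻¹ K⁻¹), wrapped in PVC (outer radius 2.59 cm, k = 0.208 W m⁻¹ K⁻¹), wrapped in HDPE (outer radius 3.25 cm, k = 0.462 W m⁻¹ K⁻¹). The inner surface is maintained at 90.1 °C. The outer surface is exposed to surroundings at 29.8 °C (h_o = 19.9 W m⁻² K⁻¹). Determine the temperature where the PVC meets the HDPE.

T = 56.3 °C

Treat each layer as a resistance in series:
  R'_titanium = ln(0.0151/0.0140)/(2πk) = 0.07564/(2π·19.8) = 6.080×10^-4 m·K/W
  R'_PVC = ln(0.0259/0.0151)/(2πk) = 0.5395/(2π·0.208) = 0.4128 m·K/W
  R'_HDPE = ln(0.0325/0.0259)/(2πk) = 0.2270/(2π·0.462) = 0.07820 m·K/W
  R'_conv,out = 1/(2πr h) = 1/(2π·0.0325·19.9) = 0.2461 m·K/W
ΣR = 6.080×10^-4 + 0.4128 + 0.07820 + 0.2461 = 0.7377 m·K/W
Q' = ΔT/ΣR = (90.1 °C − 29.8 °C)/0.7377 = 81.74 W/m
From the inner boundary to the PVC/HDPE interface, ΣR_partial = 0.4134 m·K/W.
T_interface = T_in − Q'·ΣR_partial = 90.1 °C − (81.74)(0.4134) = 56.3 °C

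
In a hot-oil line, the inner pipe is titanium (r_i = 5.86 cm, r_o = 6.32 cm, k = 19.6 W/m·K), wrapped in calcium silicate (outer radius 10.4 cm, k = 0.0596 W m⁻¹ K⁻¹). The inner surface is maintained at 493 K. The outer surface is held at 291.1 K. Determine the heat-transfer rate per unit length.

Resistance network (inner→outer):
  R'_titanium = ln(0.0632/0.0586)/(2πk) = 0.07557/(2π·19.6) = 6.136×10^-4 m·K/W
  R'_calcium silicate = ln(0.104/0.0632)/(2πk) = 0.4981/(2π·0.0596) = 1.330 m·K/W
ΣR = 6.136×10^-4 + 1.330 = 1.331 m·K/W
Q' = ΔT/ΣR = (493 K − 291.1 K)/1.331 = 152 W/m

Q' = 152 W/m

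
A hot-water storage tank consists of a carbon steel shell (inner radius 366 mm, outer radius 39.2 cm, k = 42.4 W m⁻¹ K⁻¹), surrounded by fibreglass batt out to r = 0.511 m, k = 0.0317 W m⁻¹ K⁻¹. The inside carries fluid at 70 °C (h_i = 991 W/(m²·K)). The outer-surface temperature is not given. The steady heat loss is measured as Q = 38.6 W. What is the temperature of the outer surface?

T_out = 12.4 °C

Sum the resistances:
  R_conv,in = 1/(4πr²h) = 1/(4π·0.366²·991) = 5.995×10^-4 K/W
  R_carbon steel = (1/0.366 − 1/0.392)/(4πk) = 0.1812/(4π·42.4) = 3.401×10^-4 K/W
  R_fibreglass batt = (1/0.392 − 1/0.511)/(4πk) = 0.5941/(4π·0.0317) = 1.491 K/W
ΣR = 1.492 K/W
ΔT = Q·ΣR = 38.6 × 1.492 = 57.59 K
Heat flows outward, so T_out = T_in − ΔT = 70 − 57.59 = 12.4 °C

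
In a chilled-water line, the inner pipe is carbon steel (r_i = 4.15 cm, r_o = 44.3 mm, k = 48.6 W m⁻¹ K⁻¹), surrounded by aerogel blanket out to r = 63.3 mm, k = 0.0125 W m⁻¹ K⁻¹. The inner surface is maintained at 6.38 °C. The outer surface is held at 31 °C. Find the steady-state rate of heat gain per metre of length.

Series thermal resistances, inner to outer:
  R'_carbon steel = ln(0.0443/0.0415)/(2πk) = 0.06529/(2π·48.6) = 2.138×10^-4 m·K/W
  R'_aerogel blanket = ln(0.0633/0.0443)/(2πk) = 0.3569/(2π·0.0125) = 4.544 m·K/W
ΣR = 2.138×10^-4 + 4.544 = 4.544 m·K/W
Q' = ΔT/ΣR = (6.38 °C − 31 °C)/4.544 = -5.42 W/m
(Negative Q' ⇒ heat flows inward; heat gain = 5.42 W/m.)

Q' = 5.42 W/m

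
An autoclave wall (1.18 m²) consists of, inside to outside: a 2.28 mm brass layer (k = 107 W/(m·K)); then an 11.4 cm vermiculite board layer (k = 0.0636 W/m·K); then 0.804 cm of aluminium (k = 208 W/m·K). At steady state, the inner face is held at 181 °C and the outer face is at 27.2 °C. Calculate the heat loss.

Resistance network (inner→outer):
  R_brass = L/(kA) = 0.00228/(107·1.18) = 1.806×10^-5 K/W
  R_vermiculite board = L/(kA) = 0.114/(0.0636·1.18) = 1.519 K/W
  R_aluminium = L/(kA) = 0.00804/(208·1.18) = 3.276×10^-5 K/W
ΣR = 1.806×10^-5 + 1.519 + 3.276×10^-5 = 1.519 K/W
Q = ΔT/ΣR = (181 °C − 27.2 °C)/1.519 = 101 W

Q = 101 W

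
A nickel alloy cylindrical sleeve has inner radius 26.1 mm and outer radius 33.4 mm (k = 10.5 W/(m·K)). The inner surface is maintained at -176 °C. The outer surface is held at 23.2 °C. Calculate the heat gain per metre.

Q' = 2πk·ΔT/ln(r₂/r₁) = 2π × 10.5 × 199.2 / ln(0.0334/0.0261) = 53300 W/m

Q' = 53.3 kW/m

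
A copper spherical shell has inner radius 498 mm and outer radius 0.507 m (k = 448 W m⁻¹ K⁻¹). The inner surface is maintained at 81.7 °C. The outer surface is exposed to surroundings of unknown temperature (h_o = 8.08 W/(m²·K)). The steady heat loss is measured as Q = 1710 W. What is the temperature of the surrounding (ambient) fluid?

T_out = 16.2 °C

Sum the resistances:
  R_copper = (1/0.498 − 1/0.507)/(4πk) = 0.03565/(4π·448) = 6.332×10^-6 K/W
  R_conv,out = 1/(4πr²h) = 1/(4π·0.507²·8.08) = 0.03831 K/W
ΣR = 0.03832 K/W
ΔT = Q·ΣR = 1710 × 0.03832 = 65.53 K
Heat flows outward, so T_out = T_in − ΔT = 81.7 − 65.53 = 16.2 °C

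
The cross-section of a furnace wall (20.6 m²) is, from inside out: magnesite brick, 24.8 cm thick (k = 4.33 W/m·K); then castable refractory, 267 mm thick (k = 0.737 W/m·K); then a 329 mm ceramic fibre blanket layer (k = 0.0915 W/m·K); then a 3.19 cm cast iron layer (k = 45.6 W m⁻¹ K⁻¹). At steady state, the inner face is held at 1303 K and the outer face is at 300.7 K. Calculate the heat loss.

Series thermal resistances, inner to outer:
  R_magnesite brick = L/(kA) = 0.248/(4.33·20.6) = 0.002780 K/W
  R_castable refractory = L/(kA) = 0.267/(0.737·20.6) = 0.01759 K/W
  R_ceramic fibre blanket = L/(kA) = 0.329/(0.0915·20.6) = 0.1745 K/W
  R_cast iron = L/(kA) = 0.0319/(45.6·20.6) = 3.396×10^-5 K/W
ΣR = 0.002780 + 0.01759 + 0.1745 + 3.396×10^-5 = 0.1949 K/W
Q = ΔT/ΣR = (1303 K − 300.7 K)/0.1949 = 5140 W

Q = 5.14 kW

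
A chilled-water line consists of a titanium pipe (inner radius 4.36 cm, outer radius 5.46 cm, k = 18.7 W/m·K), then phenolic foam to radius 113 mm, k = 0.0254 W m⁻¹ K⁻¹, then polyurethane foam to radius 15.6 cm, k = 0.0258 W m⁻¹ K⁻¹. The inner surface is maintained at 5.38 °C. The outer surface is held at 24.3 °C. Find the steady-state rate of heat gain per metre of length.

Resistance network (inner→outer):
  R'_titanium = ln(0.0546/0.0436)/(2πk) = 0.2250/(2π·18.7) = 0.001915 m·K/W
  R'_phenolic foam = ln(0.113/0.0546)/(2πk) = 0.7274/(2π·0.0254) = 4.558 m·K/W
  R'_polyurethane foam = ln(0.156/0.113)/(2πk) = 0.3225/(2π·0.0258) = 1.989 m·K/W
ΣR = 0.001915 + 4.558 + 1.989 = 6.549 m·K/W
Q' = ΔT/ΣR = (5.38 °C − 24.3 °C)/6.549 = -2.89 W/m
(Negative Q' ⇒ heat flows inward; heat gain = 2.89 W/m.)

Q' = 2.89 W/m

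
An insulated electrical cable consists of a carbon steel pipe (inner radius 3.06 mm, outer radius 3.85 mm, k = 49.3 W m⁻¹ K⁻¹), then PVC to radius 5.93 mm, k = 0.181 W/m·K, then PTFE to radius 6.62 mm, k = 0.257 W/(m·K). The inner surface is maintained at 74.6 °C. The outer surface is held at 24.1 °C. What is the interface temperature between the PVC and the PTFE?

T = 31.8 °C

Series thermal resistances, inner to outer:
  R'_carbon steel = ln(0.00385/0.00306)/(2πk) = 0.2297/(2π·49.3) = 7.414×10^-4 m·K/W
  R'_PVC = ln(0.00593/0.00385)/(2πk) = 0.4320/(2π·0.181) = 0.3798 m·K/W
  R'_PTFE = ln(0.00662/0.00593)/(2πk) = 0.1101/(2π·0.257) = 0.06816 m·K/W
ΣR = 7.414×10^-4 + 0.3798 + 0.06816 = 0.4487 m·K/W
Q' = ΔT/ΣR = (74.6 °C − 24.1 °C)/0.4487 = 112.5 W/m
From the inner boundary to the PVC/PTFE interface, ΣR_partial = 0.3805 m·K/W.
T_interface = T_in − Q'·ΣR_partial = 74.6 °C − (112.5)(0.3805) = 31.8 °C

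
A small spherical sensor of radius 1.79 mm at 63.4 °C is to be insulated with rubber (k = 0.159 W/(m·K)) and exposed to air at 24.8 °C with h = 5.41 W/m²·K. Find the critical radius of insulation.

For a sphere, r_cr = 2k_ins/h = 2·0.159/5.41 = 0.0588 m = 5.88 cm

r_cr = 5.88 cm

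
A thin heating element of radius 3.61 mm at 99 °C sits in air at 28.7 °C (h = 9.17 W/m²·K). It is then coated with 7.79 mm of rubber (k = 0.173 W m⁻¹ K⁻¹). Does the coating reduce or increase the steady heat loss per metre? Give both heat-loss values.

increases: 14.6 → 27.2 W/m

Critical radius for a cylinder: r_cr = k/h = 0.0189 m = 1.89 cm.
Outer radius after coating: r₂ = 0.00361 + 0.00779 = 0.01140 m.
Since r₁ < r_cr and r₂ ≤ r_cr, the coating moves toward the maximum at r_cr — heat loss rises.
Bare: R = 1/(2πr₁h) = 4.808 m·K/W; Q = 70.3/4.808 = 14.6 W/m.
Coated: R = R_cond + R_conv = 2.580 m·K/W; Q = 70.3/2.580 = 27.2 W/m.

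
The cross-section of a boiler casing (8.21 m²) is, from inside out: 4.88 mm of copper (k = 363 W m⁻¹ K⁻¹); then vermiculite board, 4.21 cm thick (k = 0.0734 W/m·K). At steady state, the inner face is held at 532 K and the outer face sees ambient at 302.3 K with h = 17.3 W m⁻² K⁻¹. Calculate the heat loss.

Q = 2990 W

Treat each layer as a resistance in series:
  R_copper = L/(kA) = 0.00488/(363·8.21) = 1.637×10^-6 K/W
  R_vermiculite board = L/(kA) = 0.0421/(0.0734·8.21) = 0.06986 K/W
  R_conv,out = 1/(hA) = 1/(17.3·8.21) = 0.007041 K/W
ΣR = 1.637×10^-6 + 0.06986 + 0.007041 = 0.07690 K/W
Q = ΔT/ΣR = (532 K − 302.3 K)/0.07690 = 2990 W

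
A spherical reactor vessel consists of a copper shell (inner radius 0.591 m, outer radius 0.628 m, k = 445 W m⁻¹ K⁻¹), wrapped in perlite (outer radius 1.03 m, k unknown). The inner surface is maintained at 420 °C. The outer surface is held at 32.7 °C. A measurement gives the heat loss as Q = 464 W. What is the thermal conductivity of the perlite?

k = 0.0593 W/m·K

ΣR = ΔT/Q = |420 − 32.7|/464 = 0.8347 K/W
Known resistances:
  R_copper = (1/0.591 − 1/0.628)/(4πk) = 0.09969/(4π·445) = 1.783×10^-5 K/W
R_perlite = ΣR − ΣR_known = 0.8347 − 1.783×10^-5 = 0.8347 K/W
(1/r₁−1/r₂)/(4πk) = 0.8347 ⇒ k = 0.6215/(4π·0.8347) = 0.0593 W/m·K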